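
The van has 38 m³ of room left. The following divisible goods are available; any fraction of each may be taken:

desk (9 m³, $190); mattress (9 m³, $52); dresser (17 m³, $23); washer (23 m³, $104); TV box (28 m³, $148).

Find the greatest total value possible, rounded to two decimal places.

347.71

Take in order of value per unit:
- desk (190/9 per unit): all 9 → value 190, running total 190.00
- mattress (52/9 per unit): all 9 → value 52, running total 242.00
- TV box (148/28 per unit): 20 of 28 → value 20×148/28 = 105.7143, running total 347.71
Total 347.71.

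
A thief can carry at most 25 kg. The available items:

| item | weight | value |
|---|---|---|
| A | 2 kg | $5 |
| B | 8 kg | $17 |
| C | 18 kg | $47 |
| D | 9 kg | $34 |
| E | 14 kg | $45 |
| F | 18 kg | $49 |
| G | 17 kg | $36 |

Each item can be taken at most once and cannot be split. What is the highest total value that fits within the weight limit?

This is a 0/1 knapsack; check combinations near the capacity.
- A+D+E: weight 2+9+14=25, value 5+34+45=84
- D+E: weight 9+14=23, value 34+45=79
- A+B+E: weight 2+8+14=24, value 5+17+45=67
Best: $84.

$84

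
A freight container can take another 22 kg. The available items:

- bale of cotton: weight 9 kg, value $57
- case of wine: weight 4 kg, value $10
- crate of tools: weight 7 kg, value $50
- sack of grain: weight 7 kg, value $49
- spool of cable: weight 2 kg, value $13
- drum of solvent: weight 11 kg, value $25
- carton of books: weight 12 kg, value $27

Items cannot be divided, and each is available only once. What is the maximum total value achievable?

Check high-value combinations within 22 kg:
- bale of cotton+case of wine+crate of tools+spool of cable: weight 9+4+7+2=22, value 57+10+50+13=130
- bale of cotton+case of wine+sack of grain+spool of cable: weight 9+4+7+2=22, value 57+10+49+13=129
- case of wine+crate of tools+sack of grain+spool of cable: weight 4+7+7+2=20, value 10+50+49+13=122
Best: $130.

$130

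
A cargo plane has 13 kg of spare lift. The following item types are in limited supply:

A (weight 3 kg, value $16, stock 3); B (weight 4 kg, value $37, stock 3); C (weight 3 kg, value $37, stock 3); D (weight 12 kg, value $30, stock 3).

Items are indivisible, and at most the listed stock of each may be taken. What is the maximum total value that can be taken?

$148

Top feasible selections:
- 1×B + 3×C: weight 13, value 148
- 1×A + 3×C: weight 12, value 127
- 1×A + 1×B + 2×C: weight 13, value 127
Best: $148.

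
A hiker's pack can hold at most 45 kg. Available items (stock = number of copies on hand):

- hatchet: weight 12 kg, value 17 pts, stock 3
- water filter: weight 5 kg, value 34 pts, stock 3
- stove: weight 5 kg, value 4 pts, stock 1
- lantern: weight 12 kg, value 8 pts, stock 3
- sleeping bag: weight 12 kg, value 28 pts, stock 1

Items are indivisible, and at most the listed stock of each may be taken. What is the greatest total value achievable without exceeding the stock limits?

151 pts

Top feasible selections:
- 1×hatchet + 3×water filter + 1×stove + 1×sleeping bag: weight 44, value 151
- 1×hatchet + 3×water filter + 1×sleeping bag: weight 39, value 147
- 3×water filter + 1×stove + 1×lantern + 1×sleeping bag: weight 44, value 142
- 2×hatchet + 3×water filter + 1×stove: weight 44, value 140
Best: 151 pts.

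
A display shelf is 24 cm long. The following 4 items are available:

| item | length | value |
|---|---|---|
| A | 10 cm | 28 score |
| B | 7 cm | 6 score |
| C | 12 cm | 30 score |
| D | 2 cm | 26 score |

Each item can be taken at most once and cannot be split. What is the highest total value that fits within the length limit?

84 score

This is a 0/1 knapsack; check combinations near the capacity.
- A+C+D: length 10+12+2=24, value 28+30+26=84
- B+C+D: length 7+12+2=21, value 6+30+26=62
- A+B+D: length 10+7+2=19, value 28+6+26=60
- A+C: length 10+12=22, value 28+30=58
- C+D: length 12+2=14, value 30+26=56
Best: 84 score.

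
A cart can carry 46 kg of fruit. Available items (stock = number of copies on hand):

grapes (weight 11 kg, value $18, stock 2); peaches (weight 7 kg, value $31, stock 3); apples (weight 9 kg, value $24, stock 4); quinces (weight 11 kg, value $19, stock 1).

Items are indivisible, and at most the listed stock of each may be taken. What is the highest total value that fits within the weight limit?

$141

Top feasible selections:
- 3×peaches + 2×apples: weight 39, value 141
- 3×peaches + 1×apples + 1×quinces: weight 41, value 136
- 1×grapes + 3×peaches + 1×apples: weight 41, value 135
Best: $141.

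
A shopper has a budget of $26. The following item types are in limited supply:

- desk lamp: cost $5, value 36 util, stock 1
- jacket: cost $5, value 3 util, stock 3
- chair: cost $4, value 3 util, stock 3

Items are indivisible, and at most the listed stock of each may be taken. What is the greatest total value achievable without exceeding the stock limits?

Best selections within cost 26 and stock limits:
- 1×desk lamp + 1×jacket + 3×chair: cost 22, value 48
- 1×desk lamp + 2×jacket + 2×chair: cost 23, value 48
Best: 48 util.

48 util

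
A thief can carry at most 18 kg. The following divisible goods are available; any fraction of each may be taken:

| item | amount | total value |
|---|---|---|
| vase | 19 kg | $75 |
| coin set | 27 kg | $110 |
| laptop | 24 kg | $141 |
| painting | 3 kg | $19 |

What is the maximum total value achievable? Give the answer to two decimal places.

107.13

Take in order of value per unit:
- painting (19/3 per unit): all 3 → value 19, running total 19.00
- laptop (141/24 per unit): 15 of 24 → value 15×141/24 = 88.1250, running total 107.13
Total 107.13.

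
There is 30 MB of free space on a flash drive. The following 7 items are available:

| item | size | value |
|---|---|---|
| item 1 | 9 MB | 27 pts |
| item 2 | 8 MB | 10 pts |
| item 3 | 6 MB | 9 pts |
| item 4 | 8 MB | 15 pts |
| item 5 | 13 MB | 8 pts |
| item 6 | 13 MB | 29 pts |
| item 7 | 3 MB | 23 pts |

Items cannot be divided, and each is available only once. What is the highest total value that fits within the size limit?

Check high-value combinations within 30 MB:
- item 1+item 6+item 7: size 9+13+3=25, value 27+29+23=79
- item 3+item 4+item 6+item 7: size 6+8+13+3=30, value 9+15+29+23=76
- item 1+item 2+item 4+item 7: size 9+8+8+3=28, value 27+10+15+23=75
- item 1+item 3+item 4+item 7: size 9+6+8+3=26, value 27+9+15+23=74
Best: 79 pts.

79 pts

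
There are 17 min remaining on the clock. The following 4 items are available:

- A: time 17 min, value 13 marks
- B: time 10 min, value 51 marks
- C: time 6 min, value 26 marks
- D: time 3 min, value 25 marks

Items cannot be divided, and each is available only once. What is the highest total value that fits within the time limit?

Check high-value combinations within 17 min:
- B+C: time 10+6=16, value 51+26=77
- B+D: time 10+3=13, value 51+25=76
- C+D: time 6+3=9, value 26+25=51
- B: time 10, value 51
Best: 77 marks.

77 marks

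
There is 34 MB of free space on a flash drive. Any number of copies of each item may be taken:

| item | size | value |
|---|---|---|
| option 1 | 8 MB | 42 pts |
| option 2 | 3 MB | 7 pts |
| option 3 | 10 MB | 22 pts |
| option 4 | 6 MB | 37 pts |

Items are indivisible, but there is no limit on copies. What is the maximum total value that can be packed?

195 pts

Best value-per-unit is option 4 at 37/6; filling with it alone gives 5×37 = 185.
Optimal mix: 2×option 1 + 3×option 4 → size 34, value 195.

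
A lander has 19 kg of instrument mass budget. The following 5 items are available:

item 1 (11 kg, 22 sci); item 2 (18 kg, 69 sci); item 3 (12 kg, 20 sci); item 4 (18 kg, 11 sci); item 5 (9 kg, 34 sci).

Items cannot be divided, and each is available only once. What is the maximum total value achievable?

69 sci

This is a 0/1 knapsack; check combinations near the capacity.
- item 2: mass 18, value 69
- item 5: mass 9, value 34
- item 1: mass 11, value 22
Best: 69 sci.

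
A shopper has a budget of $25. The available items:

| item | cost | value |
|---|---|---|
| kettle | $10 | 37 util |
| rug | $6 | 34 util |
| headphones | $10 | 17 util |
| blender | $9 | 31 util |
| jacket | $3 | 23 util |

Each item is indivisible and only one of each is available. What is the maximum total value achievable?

Check high-value combinations within $25:
- kettle+rug+blender: cost 10+6+9=25, value 37+34+31=102
- kettle+rug+jacket: cost 10+6+3=19, value 37+34+23=94
- kettle+blender+jacket: cost 10+9+3=22, value 37+31+23=91
- rug+blender+jacket: cost 6+9+3=18, value 34+31+23=88
- rug+headphones+blender: cost 6+10+9=25, value 34+17+31=82
Best: 102 util.

102 util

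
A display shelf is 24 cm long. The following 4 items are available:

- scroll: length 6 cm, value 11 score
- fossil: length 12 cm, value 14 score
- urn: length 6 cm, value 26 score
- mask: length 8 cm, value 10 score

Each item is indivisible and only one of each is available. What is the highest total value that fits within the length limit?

51 score

Check high-value combinations within 24 cm:
- scroll+fossil+urn: length 6+12+6=24, value 11+14+26=51
- scroll+urn+mask: length 6+6+8=20, value 11+26+10=47
- fossil+urn: length 12+6=18, value 14+26=40
- scroll+urn: length 6+6=12, value 11+26=37
- urn+mask: length 6+8=14, value 26+10=36
Best: 51 score.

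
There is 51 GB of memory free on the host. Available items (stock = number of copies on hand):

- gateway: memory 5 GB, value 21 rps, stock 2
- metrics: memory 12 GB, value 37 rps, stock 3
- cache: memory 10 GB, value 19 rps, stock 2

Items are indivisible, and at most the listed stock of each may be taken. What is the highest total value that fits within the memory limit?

153 rps

Best selections within memory 51 and stock limits:
- 2×gateway + 3×metrics: memory 46, value 153
- 1×gateway + 3×metrics + 1×cache: memory 51, value 151
- 2×gateway + 2×metrics + 1×cache: memory 44, value 135
Best: 153 rps.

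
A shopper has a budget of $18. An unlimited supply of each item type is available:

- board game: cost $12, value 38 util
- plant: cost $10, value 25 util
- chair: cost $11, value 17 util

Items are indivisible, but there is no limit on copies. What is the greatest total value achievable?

Best value-per-unit is board game at 38/12, and filling with it alone uses cost 1×12=12. No mix of the others beats 1×38 = 38.

38 util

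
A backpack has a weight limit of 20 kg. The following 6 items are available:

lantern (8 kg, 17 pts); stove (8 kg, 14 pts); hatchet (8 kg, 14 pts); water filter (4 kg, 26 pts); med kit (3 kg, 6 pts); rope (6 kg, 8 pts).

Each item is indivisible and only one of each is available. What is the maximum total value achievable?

57 pts

This is a 0/1 knapsack; check combinations near the capacity.
- lantern+stove+water filter: weight 8+8+4=20, value 17+14+26=57
- lantern+hatchet+water filter: weight 8+8+4=20, value 17+14+26=57
- stove+hatchet+water filter: weight 8+8+4=20, value 14+14+26=54
Best: 57 pts.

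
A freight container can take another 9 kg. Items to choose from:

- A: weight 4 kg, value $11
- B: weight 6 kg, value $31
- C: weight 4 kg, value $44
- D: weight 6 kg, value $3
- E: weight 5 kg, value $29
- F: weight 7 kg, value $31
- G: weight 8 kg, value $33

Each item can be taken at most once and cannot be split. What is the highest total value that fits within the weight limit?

$73

Check high-value combinations within 9 kg:
- C+E: weight 4+5=9, value 44+29=73
- A+C: weight 4+4=8, value 11+44=55
- C: weight 4, value 44
- A+E: weight 4+5=9, value 11+29=40
- G: weight 8, value 33
Best: $73.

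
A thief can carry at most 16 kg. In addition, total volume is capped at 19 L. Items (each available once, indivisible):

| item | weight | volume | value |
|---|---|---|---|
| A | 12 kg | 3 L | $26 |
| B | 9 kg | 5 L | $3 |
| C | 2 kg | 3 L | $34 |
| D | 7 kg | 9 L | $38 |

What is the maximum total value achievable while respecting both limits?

$72

Feasible sets respecting both limits:
- C+D: weight 9, volume 12, value 72
- A+C: weight 14, volume 6, value 60
- B+D: weight 16, volume 14, value 41
- D: weight 7, volume 9, value 38
Best: $72.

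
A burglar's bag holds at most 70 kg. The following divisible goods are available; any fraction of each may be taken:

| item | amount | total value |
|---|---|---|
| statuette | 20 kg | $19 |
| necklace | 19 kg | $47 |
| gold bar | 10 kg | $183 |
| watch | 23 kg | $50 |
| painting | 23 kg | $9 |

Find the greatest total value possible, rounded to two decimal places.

297.10

Take in order of value per unit:
- gold bar (183/10 per unit): all 10 → value 183, running total 183.00
- necklace (47/19 per unit): all 19 → value 47, running total 230.00
- watch (50/23 per unit): all 23 → value 50, running total 280.00
- statuette (19/20 per unit): 18 of 20 → value 18×19/20 = 17.1000, running total 297.10
Total 297.10.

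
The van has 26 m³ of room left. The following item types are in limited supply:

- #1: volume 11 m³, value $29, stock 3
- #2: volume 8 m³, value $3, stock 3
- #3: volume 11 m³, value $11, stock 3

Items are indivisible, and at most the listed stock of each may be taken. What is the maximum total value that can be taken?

$58

Top feasible selections:
- 2×#1: volume 22, value 58
- 1×#1 + 1×#3: volume 22, value 40
- 1×#1 + 1×#2: volume 19, value 32
Best: $58.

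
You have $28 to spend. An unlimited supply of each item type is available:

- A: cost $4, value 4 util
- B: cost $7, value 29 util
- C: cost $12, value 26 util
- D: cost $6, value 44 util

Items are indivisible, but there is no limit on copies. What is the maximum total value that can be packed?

Best value-per-unit is D at 44/6; filling with it alone gives 4×44 = 176.
Optimal mix: 1×A + 4×D → cost 28, value 180.

180 util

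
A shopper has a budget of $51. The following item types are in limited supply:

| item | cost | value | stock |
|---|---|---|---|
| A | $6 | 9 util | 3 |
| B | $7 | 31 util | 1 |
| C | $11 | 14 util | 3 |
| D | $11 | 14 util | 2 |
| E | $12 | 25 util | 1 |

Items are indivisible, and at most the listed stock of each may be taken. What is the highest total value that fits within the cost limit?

97 util

Best selections within cost 51 and stock limits:
- 3×A + 1×B + 1×D + 1×E: cost 48, value 97
- 3×A + 1×B + 1×C + 1×E: cost 48, value 97
- 1×A + 1×B + 2×D + 1×E: cost 47, value 93
- 1×A + 1×B + 1×C + 1×D + 1×E: cost 47, value 93
Best: 97 util.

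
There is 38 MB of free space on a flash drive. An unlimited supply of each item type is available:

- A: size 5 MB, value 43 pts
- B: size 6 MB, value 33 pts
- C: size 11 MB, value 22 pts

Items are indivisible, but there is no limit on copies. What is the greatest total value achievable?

301 pts

Best value-per-unit is A at 43/5, and filling with it alone uses size 7×5=35. No mix of the others beats 7×43 = 301.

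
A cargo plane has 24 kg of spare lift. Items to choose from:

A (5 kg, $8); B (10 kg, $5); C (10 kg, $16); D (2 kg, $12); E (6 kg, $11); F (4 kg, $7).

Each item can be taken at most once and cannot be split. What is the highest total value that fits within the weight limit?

This is a 0/1 knapsack; check combinations near the capacity.
- A+C+D+E: weight 5+10+2+6=23, value 8+16+12+11=47
- C+D+E+F: weight 10+2+6+4=22, value 16+12+11+7=46
- A+C+D+F: weight 5+10+2+4=21, value 8+16+12+7=43
- C+D+E: weight 10+2+6=18, value 16+12+11=39
Best: $47.

$47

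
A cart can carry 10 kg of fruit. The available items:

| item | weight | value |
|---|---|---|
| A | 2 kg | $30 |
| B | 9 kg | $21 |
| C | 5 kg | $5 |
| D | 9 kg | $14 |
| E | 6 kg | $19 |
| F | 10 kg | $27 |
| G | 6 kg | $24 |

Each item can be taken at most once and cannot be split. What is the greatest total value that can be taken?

$54

Check high-value combinations within 10 kg:
- A+G: weight 2+6=8, value 30+24=54
- A+E: weight 2+6=8, value 30+19=49
- A+C: weight 2+5=7, value 30+5=35
Best: $54.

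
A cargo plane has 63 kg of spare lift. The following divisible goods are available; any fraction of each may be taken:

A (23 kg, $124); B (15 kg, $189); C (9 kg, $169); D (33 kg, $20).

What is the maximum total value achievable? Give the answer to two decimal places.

491.70

Take in order of value per unit:
- C (169/9 per unit): all 9 → value 169, running total 169.00
- B (189/15 per unit): all 15 → value 189, running total 358.00
- A (124/23 per unit): all 23 → value 124, running total 482.00
- D (20/33 per unit): 16 of 33 → value 16×20/33 = 9.6970, running total 491.70
Total 491.70.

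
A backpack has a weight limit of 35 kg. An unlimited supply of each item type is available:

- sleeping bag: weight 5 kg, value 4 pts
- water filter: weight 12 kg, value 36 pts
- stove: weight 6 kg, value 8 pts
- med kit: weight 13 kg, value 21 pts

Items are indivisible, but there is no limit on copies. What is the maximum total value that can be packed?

84 pts

Best value-per-unit is water filter at 36/12; filling with it alone gives 2×36 = 72.
Optimal mix: 1×sleeping bag + 2×water filter + 1×stove → weight 35, value 84.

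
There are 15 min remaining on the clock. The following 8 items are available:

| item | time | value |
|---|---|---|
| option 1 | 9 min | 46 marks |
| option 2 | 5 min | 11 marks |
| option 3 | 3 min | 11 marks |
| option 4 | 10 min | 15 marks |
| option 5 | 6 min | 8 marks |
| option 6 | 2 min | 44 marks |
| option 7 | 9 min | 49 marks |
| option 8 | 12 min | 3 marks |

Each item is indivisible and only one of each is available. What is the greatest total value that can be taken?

104 marks

Check high-value combinations within 15 min:
- option 3+option 6+option 7: time 3+2+9=14, value 11+44+49=104
- option 1+option 3+option 6: time 9+3+2=14, value 46+11+44=101
- option 6+option 7: time 2+9=11, value 44+49=93
Best: 104 marks.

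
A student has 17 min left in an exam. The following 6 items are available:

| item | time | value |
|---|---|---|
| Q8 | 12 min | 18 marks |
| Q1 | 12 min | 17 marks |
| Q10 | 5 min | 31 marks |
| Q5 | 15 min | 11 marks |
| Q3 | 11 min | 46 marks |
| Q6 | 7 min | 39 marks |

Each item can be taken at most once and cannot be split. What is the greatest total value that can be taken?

Check high-value combinations within 17 min:
- Q10+Q3: time 5+11=16, value 31+46=77
- Q10+Q6: time 5+7=12, value 31+39=70
- Q8+Q10: time 12+5=17, value 18+31=49
- Q1+Q10: time 12+5=17, value 17+31=48
Best: 77 marks.

77 marks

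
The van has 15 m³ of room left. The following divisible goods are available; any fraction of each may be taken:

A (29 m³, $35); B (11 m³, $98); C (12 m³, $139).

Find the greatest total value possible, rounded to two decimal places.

165.73

Take in order of value per unit:
- C (139/12 per unit): all 12 → value 139, running total 139.00
- B (98/11 per unit): 3 of 11 → value 3×98/11 = 26.7273, running total 165.73
Total 165.73.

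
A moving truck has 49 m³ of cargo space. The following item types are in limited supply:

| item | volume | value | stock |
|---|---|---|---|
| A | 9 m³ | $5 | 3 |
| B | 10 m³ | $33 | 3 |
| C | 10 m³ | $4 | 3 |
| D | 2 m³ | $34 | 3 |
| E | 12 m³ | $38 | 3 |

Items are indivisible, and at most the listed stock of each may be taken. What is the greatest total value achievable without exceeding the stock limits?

Top feasible selections:
- 3×B + 3×D + 1×E: volume 48, value 239
- 3×D + 3×E: volume 42, value 216
- 1×A + 1×B + 3×D + 2×E: volume 49, value 216
Best: $239.

$239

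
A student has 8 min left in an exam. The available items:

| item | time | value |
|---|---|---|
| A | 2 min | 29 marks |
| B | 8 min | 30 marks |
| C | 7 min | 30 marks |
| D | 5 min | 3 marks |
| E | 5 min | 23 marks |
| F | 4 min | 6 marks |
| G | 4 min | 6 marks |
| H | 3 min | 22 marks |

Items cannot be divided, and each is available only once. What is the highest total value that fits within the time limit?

Check high-value combinations within 8 min:
- A+E: time 2+5=7, value 29+23=52
- A+H: time 2+3=5, value 29+22=51
- E+H: time 5+3=8, value 23+22=45
- A+F: time 2+4=6, value 29+6=35
Best: 52 marks.

52 marks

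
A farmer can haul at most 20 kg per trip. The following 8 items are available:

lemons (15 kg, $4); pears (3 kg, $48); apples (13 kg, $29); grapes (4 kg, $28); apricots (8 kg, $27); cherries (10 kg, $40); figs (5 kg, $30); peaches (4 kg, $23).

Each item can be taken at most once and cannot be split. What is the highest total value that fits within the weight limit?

Check high-value combinations within 20 kg:
- pears+grapes+apricots+figs: weight 3+4+8+5=20, value 48+28+27+30=133
- pears+grapes+figs+peaches: weight 3+4+5+4=16, value 48+28+30+23=129
- pears+apricots+figs+peaches: weight 3+8+5+4=20, value 48+27+30+23=128
- pears+grapes+apricots+peaches: weight 3+4+8+4=19, value 48+28+27+23=126
- pears+cherries+figs: weight 3+10+5=18, value 48+40+30=118
Best: $133.

$133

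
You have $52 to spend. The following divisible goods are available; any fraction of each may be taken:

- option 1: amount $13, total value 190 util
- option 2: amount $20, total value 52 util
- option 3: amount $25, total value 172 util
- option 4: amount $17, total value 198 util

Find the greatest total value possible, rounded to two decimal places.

Take in order of value per unit:
- option 1 (190/13 per unit): all 13 → value 190, running total 190.00
- option 4 (198/17 per unit): all 17 → value 198, running total 388.00
- option 3 (172/25 per unit): 22 of 25 → value 22×172/25 = 151.3600, running total 539.36
Total 539.36.

539.36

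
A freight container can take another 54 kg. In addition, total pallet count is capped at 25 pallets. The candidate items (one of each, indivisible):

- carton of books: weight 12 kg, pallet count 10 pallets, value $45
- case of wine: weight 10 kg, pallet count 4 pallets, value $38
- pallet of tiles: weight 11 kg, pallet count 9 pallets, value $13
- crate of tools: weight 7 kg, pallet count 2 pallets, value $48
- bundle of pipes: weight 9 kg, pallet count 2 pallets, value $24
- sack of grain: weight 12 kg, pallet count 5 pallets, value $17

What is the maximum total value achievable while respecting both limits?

Feasible sets respecting both limits:
- carton of books+case of wine+crate of tools+bundle of pipes+sack of grain: weight 50, pallet count 23, value 172
- carton of books+case of wine+crate of tools+bundle of pipes: weight 38, pallet count 18, value 155
- carton of books+case of wine+crate of tools+sack of grain: weight 41, pallet count 21, value 148
- carton of books+case of wine+pallet of tiles+crate of tools: weight 40, pallet count 25, value 144
Best: $172.

$172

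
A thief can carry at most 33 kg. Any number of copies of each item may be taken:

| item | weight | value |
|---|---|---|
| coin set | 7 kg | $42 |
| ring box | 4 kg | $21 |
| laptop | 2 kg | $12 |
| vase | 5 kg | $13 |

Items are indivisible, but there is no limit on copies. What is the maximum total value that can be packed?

Best value-per-unit is coin set at 42/7; filling with it alone gives 4×42 = 168.
Optimal mix: 3×coin set + 6×laptop → weight 33, value 198.

$198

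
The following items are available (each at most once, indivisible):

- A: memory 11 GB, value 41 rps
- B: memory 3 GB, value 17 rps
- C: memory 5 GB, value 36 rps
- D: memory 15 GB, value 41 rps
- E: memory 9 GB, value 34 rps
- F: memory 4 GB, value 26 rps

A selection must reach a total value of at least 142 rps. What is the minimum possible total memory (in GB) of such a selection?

32

Subsets with value ≥ 142, sorted by total memory:
- A+B+C+E+F: memory 32, value 154
- A+C+D+F: memory 35, value 144
- B+C+D+E+F: memory 36, value 154
Minimum memory: 32 GB.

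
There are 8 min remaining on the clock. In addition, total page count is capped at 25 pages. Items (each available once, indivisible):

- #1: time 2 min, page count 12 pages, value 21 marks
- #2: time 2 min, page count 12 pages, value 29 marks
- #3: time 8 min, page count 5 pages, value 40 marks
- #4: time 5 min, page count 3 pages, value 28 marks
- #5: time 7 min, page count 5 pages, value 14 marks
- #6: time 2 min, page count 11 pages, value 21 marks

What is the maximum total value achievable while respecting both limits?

57 marks

Feasible sets respecting both limits:
- #2+#4: time 7, page count 15, value 57
- #1+#2: time 4, page count 24, value 50
- #2+#6: time 4, page count 23, value 50
Best: 57 marks.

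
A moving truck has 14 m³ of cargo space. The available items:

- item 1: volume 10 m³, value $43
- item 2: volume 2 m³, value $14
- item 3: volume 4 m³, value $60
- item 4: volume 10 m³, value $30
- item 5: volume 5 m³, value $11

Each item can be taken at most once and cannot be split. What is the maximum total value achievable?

This is a 0/1 knapsack; check combinations near the capacity.
- item 1+item 3: volume 10+4=14, value 43+60=103
- item 3+item 4: volume 4+10=14, value 60+30=90
- item 2+item 3+item 5: volume 2+4+5=11, value 14+60+11=85
Best: $103.

$103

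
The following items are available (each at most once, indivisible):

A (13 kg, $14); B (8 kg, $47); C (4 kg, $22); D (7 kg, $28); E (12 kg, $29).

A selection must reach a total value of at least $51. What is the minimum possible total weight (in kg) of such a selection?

Subsets with value ≥ 51, sorted by total weight:
- B+C: weight 12, value 69
- B+D: weight 15, value 75
- C+E: weight 16, value 51
Minimum weight: 12 kg.

12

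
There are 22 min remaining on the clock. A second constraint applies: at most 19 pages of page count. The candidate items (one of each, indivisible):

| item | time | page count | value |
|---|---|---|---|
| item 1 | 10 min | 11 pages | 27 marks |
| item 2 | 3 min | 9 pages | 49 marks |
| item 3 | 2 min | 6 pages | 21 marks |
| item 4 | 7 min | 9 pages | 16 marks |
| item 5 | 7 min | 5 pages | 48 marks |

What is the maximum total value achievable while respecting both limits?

97 marks

Feasible sets respecting both limits:
- item 2+item 5: time 10, page count 14, value 97
- item 1+item 5: time 17, page count 16, value 75
- item 2+item 3: time 5, page count 15, value 70
- item 3+item 5: time 9, page count 11, value 69
Best: 97 marks.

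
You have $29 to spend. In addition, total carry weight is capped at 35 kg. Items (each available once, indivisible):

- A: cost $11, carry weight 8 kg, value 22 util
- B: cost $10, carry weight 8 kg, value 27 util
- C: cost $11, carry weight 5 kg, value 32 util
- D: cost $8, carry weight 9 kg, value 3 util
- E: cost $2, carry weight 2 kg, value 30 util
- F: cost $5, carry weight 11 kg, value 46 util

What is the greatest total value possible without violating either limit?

Feasible sets respecting both limits:
- B+C+E+F: cost 28, carry weight 26, value 135
- A+C+E+F: cost 29, carry weight 26, value 130
- A+B+E+F: cost 28, carry weight 29, value 125
- C+D+E+F: cost 26, carry weight 27, value 111
Best: 135 util.

135 util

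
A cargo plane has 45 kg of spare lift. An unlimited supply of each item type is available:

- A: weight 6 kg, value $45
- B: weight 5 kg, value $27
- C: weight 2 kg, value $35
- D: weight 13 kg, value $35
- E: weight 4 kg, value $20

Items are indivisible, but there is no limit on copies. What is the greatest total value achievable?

$770

Best value-per-unit is C at 35/2, and filling with it alone uses weight 22×2=44. No mix of the others beats 22×35 = 770.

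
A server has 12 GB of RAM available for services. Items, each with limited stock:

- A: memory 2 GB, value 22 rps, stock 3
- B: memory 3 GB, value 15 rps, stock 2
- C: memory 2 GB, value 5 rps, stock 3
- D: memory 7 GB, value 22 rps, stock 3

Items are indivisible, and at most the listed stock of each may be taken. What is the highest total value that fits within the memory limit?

96 rps

Top feasible selections:
- 3×A + 2×B: memory 12, value 96
- 3×A + 1×B + 1×C: memory 11, value 86
- 3×A + 1×B: memory 9, value 81
- 3×A + 3×C: memory 12, value 81
Best: 96 rps.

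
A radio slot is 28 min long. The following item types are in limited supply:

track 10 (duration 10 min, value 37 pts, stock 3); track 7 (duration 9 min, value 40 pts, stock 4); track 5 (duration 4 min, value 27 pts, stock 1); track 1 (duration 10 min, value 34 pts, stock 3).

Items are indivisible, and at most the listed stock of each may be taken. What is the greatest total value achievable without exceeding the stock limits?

Top feasible selections:
- 3×track 7: duration 27, value 120
- 1×track 10 + 2×track 7: duration 28, value 117
Best: 120 pts.

120 pts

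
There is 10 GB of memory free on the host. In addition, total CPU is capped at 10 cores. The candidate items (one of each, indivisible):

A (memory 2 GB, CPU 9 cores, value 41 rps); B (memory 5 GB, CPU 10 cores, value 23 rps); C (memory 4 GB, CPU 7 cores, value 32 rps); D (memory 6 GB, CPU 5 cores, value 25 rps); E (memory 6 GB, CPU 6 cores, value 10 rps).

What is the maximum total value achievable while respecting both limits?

Feasible sets respecting both limits:
- A: memory 2, CPU 9, value 41
- C: memory 4, CPU 7, value 32
- D: memory 6, CPU 5, value 25
Best: 41 rps.

41 rps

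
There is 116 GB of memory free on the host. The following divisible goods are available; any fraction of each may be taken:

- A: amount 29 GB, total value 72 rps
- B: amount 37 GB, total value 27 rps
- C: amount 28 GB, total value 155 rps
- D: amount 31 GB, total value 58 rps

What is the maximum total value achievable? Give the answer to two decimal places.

Take in order of value per unit:
- C (155/28 per unit): all 28 → value 155, running total 155.00
- A (72/29 per unit): all 29 → value 72, running total 227.00
- D (58/31 per unit): all 31 → value 58, running total 285.00
- B (27/37 per unit): 28 of 37 → value 28×27/37 = 20.4324, running total 305.43
Total 305.43.

305.43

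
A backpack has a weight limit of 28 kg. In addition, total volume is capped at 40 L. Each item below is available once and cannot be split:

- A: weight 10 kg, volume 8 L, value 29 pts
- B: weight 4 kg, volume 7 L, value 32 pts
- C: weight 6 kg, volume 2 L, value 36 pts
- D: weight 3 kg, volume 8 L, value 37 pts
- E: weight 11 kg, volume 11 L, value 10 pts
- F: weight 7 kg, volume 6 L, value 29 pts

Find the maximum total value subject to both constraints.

134 pts

Feasible sets respecting both limits:
- A+B+C+D: weight 23, volume 25, value 134
- B+C+D+F: weight 20, volume 23, value 134
- A+C+D+F: weight 26, volume 24, value 131
Best: 134 pts.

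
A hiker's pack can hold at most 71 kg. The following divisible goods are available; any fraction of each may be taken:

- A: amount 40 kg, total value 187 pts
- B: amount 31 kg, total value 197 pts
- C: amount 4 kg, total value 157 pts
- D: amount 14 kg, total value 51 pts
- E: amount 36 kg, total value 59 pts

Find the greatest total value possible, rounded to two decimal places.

Take in order of value per unit:
- C (157/4 per unit): all 4 → value 157, running total 157.00
- B (197/31 per unit): all 31 → value 197, running total 354.00
- A (187/40 per unit): 36 of 40 → value 36×187/40 = 168.3000, running total 522.30
Total 522.30.

522.30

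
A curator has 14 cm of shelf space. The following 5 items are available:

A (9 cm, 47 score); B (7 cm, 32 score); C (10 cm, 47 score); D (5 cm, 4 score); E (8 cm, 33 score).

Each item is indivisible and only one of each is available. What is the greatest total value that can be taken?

Check high-value combinations within 14 cm:
- A+D: length 9+5=14, value 47+4=51
- A: length 9, value 47
- C: length 10, value 47
- D+E: length 5+8=13, value 4+33=37
Best: 51 score.

51 score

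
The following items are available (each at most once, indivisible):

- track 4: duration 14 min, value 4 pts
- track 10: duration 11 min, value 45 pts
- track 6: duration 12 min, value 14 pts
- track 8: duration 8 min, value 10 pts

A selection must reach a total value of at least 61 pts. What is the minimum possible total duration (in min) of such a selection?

Subsets with value ≥ 61, sorted by total duration:
- track 10+track 6+track 8: duration 31, value 69
- track 4+track 10+track 6: duration 37, value 63
- track 4+track 10+track 6+track 8: duration 45, value 73
Minimum duration: 31 min.

31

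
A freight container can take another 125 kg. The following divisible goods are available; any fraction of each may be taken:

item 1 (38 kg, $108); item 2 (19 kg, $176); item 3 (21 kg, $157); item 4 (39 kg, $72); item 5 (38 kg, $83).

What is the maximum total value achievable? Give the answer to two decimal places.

540.62

Take in order of value per unit:
- item 2 (176/19 per unit): all 19 → value 176, running total 176.00
- item 3 (157/21 per unit): all 21 → value 157, running total 333.00
- item 1 (108/38 per unit): all 38 → value 108, running total 441.00
- item 5 (83/38 per unit): all 38 → value 83, running total 524.00
- item 4 (72/39 per unit): 9 of 39 → value 9×72/39 = 16.6154, running total 540.62
Total 540.62.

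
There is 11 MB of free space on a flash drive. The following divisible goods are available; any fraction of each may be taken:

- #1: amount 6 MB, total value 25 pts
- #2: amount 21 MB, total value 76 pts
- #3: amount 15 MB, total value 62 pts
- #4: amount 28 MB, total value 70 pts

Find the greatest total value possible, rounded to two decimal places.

Take in order of value per unit:
- #1 (25/6 per unit): all 6 → value 25, running total 25.00
- #3 (62/15 per unit): 5 of 15 → value 5×62/15 = 20.6667, running total 45.67
Total 45.67.

45.67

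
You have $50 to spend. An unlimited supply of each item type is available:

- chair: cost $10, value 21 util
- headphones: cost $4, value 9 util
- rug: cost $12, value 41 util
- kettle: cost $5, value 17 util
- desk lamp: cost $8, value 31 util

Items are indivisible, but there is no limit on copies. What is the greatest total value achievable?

Best value-per-unit is desk lamp at 31/8; filling with it alone gives 6×31 = 186.
Optimal mix: 2×kettle + 5×desk lamp → cost 50, value 189.

189 util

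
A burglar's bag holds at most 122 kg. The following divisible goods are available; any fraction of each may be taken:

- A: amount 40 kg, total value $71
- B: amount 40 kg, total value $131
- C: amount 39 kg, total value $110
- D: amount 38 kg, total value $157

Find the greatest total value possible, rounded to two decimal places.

Take in order of value per unit:
- D (157/38 per unit): all 38 → value 157, running total 157.00
- B (131/40 per unit): all 40 → value 131, running total 288.00
- C (110/39 per unit): all 39 → value 110, running total 398.00
- A (71/40 per unit): 5 of 40 → value 5×71/40 = 8.8750, running total 406.88
Total 406.88.

406.88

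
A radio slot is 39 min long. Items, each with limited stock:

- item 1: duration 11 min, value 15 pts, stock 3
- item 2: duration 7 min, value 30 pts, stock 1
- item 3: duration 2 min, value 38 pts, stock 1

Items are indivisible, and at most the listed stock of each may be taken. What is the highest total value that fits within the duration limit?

98 pts

Top feasible selections:
- 2×item 1 + 1×item 2 + 1×item 3: duration 31, value 98
- 1×item 1 + 1×item 2 + 1×item 3: duration 20, value 83
- 3×item 1 + 1×item 3: duration 35, value 83
- 1×item 2 + 1×item 3: duration 9, value 68
Best: 98 pts.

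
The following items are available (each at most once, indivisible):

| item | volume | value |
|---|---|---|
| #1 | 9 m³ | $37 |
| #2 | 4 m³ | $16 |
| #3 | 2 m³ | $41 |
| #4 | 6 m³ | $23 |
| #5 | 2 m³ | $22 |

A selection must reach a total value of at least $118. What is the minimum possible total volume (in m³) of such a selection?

19

Subsets with value ≥ 118, sorted by total volume:
- #1+#3+#4+#5: volume 19, value 123
- #1+#2+#3+#4+#5: volume 23, value 139
Minimum volume: 19 m³.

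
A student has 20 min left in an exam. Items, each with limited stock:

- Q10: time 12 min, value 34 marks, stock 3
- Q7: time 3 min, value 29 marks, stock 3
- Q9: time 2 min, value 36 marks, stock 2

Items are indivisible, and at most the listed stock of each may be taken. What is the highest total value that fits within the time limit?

Top feasible selections:
- 3×Q7 + 2×Q9: time 13, value 159
- 1×Q10 + 1×Q7 + 2×Q9: time 19, value 135
- 2×Q7 + 2×Q9: time 10, value 130
- 1×Q10 + 2×Q7 + 1×Q9: time 20, value 128
Best: 159 marks.

159 marks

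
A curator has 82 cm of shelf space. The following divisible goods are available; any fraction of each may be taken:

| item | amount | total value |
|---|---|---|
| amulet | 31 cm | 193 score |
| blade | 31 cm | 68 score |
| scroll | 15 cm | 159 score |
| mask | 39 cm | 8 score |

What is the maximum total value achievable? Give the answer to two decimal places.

421.03

Take in order of value per unit:
- scroll (159/15 per unit): all 15 → value 159, running total 159.00
- amulet (193/31 per unit): all 31 → value 193, running total 352.00
- blade (68/31 per unit): all 31 → value 68, running total 420.00
- mask (8/39 per unit): 5 of 39 → value 5×8/39 = 1.0256, running total 421.03
Total 421.03.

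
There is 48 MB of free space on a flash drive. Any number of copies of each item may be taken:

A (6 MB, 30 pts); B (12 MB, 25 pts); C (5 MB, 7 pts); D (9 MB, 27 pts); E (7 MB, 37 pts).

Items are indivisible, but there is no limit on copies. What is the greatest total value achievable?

Best value-per-unit is E at 37/7; filling with it alone gives 6×37 = 222.
Optimal mix: 1×A + 6×E → size 48, value 252.

252 pts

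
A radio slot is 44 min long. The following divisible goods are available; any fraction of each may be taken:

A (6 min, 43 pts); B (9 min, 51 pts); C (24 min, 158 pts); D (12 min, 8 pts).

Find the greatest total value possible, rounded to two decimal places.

255.33

Take in order of value per unit:
- A (43/6 per unit): all 6 → value 43, running total 43.00
- C (158/24 per unit): all 24 → value 158, running total 201.00
- B (51/9 per unit): all 9 → value 51, running total 252.00
- D (8/12 per unit): 5 of 12 → value 5×8/12 = 3.3333, running total 255.33
Total 255.33.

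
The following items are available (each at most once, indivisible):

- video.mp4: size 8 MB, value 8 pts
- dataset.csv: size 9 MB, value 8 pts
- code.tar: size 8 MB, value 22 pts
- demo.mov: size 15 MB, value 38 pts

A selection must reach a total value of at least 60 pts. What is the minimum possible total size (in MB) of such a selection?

23

Subsets with value ≥ 60, sorted by total size:
- code.tar+demo.mov: size 23, value 60
- video.mp4+code.tar+demo.mov: size 31, value 68
- dataset.csv+code.tar+demo.mov: size 32, value 68
- video.mp4+dataset.csv+code.tar+demo.mov: size 40, value 76
Minimum size: 23 MB.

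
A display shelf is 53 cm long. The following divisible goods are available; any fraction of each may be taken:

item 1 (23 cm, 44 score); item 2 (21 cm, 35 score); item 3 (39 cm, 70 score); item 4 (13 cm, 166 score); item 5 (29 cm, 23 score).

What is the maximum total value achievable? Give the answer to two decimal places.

240.51

Take in order of value per unit:
- item 4 (166/13 per unit): all 13 → value 166, running total 166.00
- item 1 (44/23 per unit): all 23 → value 44, running total 210.00
- item 3 (70/39 per unit): 17 of 39 → value 17×70/39 = 30.5128, running total 240.51
Total 240.51.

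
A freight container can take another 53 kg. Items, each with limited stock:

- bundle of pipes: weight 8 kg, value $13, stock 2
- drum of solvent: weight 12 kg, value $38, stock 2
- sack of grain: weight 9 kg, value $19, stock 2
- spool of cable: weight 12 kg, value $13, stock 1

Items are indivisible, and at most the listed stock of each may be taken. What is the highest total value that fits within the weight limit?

$127

Best selections within weight 53 and stock limits:
- 1×bundle of pipes + 2×drum of solvent + 2×sack of grain: weight 50, value 127
- 2×bundle of pipes + 2×drum of solvent + 1×sack of grain: weight 49, value 121
Best: $127.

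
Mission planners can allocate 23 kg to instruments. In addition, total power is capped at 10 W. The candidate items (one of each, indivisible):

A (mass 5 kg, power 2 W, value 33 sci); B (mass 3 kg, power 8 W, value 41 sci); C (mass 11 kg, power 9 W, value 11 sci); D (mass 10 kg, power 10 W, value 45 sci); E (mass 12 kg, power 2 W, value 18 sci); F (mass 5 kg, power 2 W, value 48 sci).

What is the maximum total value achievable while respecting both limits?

Feasible sets respecting both limits:
- A+E+F: mass 22, power 6, value 99
- B+F: mass 8, power 10, value 89
- A+F: mass 10, power 4, value 81
Best: 99 sci.

99 sci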